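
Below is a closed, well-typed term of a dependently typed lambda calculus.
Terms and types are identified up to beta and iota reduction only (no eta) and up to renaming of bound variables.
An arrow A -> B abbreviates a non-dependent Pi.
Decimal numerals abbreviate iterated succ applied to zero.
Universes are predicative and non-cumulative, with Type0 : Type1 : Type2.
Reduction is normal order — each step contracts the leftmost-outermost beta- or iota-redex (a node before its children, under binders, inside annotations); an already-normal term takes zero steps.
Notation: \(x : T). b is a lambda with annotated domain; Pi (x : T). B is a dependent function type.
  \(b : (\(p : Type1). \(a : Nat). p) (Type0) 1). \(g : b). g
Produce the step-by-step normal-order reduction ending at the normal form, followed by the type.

reduction (normal order):
  \(b : (\(p : Type1). \(a : Nat). p) (Type0) 1). \(g : b). g
  ~> \(b : (\(p : Nat). Type0) 1). \(a : b). a
  ~> \(b : Type0). \(p : b). p
type:
  Pi (b : Type0). b -> b


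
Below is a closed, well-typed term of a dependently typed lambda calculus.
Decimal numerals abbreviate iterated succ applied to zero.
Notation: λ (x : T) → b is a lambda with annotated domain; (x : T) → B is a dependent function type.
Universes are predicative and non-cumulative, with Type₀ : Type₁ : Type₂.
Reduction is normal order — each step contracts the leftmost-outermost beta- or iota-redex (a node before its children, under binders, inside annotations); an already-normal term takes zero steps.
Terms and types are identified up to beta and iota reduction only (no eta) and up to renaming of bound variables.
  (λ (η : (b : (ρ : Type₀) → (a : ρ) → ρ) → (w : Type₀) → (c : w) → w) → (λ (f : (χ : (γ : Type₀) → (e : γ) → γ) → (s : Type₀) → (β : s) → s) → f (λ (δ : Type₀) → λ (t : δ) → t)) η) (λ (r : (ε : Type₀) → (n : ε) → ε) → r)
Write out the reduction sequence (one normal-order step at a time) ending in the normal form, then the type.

reduction (normal order):
  (λ (η : (b : (ρ : Type₀) → (a : ρ) → ρ) → (w : Type₀) → (c : w) → w) → (λ (f : (χ : (γ : Type₀) → (e : γ) → γ) → (s : Type₀) → (β : s) → s) → f (λ (δ : Type₀) → λ (t : δ) → t)) η) (λ (r : (ε : Type₀) → (n : ε) → ε) → r)
  ~> (λ (η : (b : (ρ : Type₀) → (a : ρ) → ρ) → (w : Type₀) → (c : w) → w) → η (λ (f : Type₀) → λ (χ : f) → χ)) (λ (γ : (e : Type₀) → (s : e) → e) → γ)
  ~> (λ (η : (b : Type₀) → (ρ : b) → b) → η) (λ (a : Type₀) → λ (w : a) → w)
  ~> λ (η : Type₀) → λ (b : η) → b
the term's type:
  (η : Type₀) → (b : η) → η


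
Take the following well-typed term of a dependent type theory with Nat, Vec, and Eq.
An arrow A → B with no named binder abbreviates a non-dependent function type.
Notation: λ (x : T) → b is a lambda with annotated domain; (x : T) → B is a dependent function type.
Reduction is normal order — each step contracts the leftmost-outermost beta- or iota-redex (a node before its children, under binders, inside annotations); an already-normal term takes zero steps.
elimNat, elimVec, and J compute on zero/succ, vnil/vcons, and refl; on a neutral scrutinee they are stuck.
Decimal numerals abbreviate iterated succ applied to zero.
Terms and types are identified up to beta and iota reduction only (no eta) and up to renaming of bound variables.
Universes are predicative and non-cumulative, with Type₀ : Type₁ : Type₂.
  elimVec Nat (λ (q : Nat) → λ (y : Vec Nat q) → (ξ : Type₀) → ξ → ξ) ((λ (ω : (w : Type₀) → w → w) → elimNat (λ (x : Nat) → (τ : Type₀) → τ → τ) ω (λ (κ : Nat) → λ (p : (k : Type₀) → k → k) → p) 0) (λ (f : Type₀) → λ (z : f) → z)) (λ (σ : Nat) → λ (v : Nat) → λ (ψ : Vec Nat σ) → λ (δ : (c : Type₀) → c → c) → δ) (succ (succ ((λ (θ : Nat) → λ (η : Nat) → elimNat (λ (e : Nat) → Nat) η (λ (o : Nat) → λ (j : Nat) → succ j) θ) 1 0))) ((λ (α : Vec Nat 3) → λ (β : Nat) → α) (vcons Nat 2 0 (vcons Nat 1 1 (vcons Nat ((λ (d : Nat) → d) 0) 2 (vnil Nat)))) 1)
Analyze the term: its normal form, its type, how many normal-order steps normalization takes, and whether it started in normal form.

normal form:
  λ (q : Type₀) → λ (y : q) → y
the term's type:
  (q : Type₀) → q → q
steps to reach normal form (normal order): 26
started in normal form: no
first redex: a beta-redex


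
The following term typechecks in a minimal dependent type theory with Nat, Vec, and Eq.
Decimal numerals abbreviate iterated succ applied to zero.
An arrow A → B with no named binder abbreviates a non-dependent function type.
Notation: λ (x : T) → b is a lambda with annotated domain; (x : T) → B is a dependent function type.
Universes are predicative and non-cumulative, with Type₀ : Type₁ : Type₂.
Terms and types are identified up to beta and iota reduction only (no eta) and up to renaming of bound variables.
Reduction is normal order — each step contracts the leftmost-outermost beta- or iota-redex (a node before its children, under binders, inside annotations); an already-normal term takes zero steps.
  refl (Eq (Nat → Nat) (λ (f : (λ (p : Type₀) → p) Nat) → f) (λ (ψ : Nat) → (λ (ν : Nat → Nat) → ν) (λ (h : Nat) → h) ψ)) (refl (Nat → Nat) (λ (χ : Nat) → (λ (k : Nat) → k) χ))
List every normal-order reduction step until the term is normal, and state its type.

normal-order reduction:
  refl (Eq (Nat → Nat) (λ (f : (λ (p : Type₀) → p) Nat) → f) (λ (ψ : Nat) → (λ (ν : Nat → Nat) → ν) (λ (h : Nat) → h) ψ)) (refl (Nat → Nat) (λ (χ : Nat) → (λ (k : Nat) → k) χ))
  ~> refl (Eq (Nat → Nat) (λ (f : Nat) → f) (λ (p : Nat) → (λ (ψ : Nat → Nat) → ψ) (λ (ν : Nat) → ν) p)) (refl (Nat → Nat) (λ (h : Nat) → (λ (χ : Nat) → χ) h))
  ~> refl (Eq (Nat → Nat) (λ (f : Nat) → f) (λ (p : Nat) → (λ (ψ : Nat) → ψ) p)) (refl (Nat → Nat) (λ (ν : Nat) → (λ (h : Nat) → h) ν))
  ~> refl (Eq (Nat → Nat) (λ (f : Nat) → f) (λ (p : Nat) → p)) (refl (Nat → Nat) (λ (ψ : Nat) → (λ (ν : Nat) → ν) ψ))
  ~> refl (Eq (Nat → Nat) (λ (f : Nat) → f) (λ (p : Nat) → p)) (refl (Nat → Nat) (λ (ψ : Nat) → ψ))
type:
  Eq (Eq (Nat → Nat) (λ (f : Nat) → f) (λ (p : Nat) → p)) (refl (Nat → Nat) (λ (ψ : Nat) → ψ)) (refl (Nat → Nat) (λ (ν : Nat) → ν))


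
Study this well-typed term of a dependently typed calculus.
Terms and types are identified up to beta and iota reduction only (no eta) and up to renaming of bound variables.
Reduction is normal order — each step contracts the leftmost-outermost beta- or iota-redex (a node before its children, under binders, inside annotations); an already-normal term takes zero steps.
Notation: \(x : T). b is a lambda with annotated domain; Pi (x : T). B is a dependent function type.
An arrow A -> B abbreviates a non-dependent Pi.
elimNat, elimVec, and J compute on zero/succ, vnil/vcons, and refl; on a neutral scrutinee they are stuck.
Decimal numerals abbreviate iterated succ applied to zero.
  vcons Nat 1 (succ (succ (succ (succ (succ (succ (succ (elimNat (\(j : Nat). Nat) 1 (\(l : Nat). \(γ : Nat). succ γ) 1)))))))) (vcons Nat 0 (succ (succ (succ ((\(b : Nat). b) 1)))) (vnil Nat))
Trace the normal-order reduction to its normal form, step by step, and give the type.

normal-order reduction sequence:
  vcons Nat 1 (succ (succ (succ (succ (succ (succ (succ (elimNat (\(j : Nat). Nat) 1 (\(l : Nat). \(γ : Nat). succ γ) 1)))))))) (vcons Nat 0 (succ (succ (succ ((\(b : Nat). b) 1)))) (vnil Nat))
  ~> vcons Nat 1 (succ (succ (succ (succ (succ (succ (succ ((\(j : Nat). \(l : Nat). succ l) 0 (elimNat (\(γ : Nat). Nat) 1 (\(b : Nat). \(t : Nat). succ t) 0))))))))) (vcons Nat 0 (succ (succ (succ ((\(f : Nat). f) 1)))) (vnil Nat))
  ~> vcons Nat 1 (succ (succ (succ (succ (succ (succ (succ ((\(j : Nat). succ j) (elimNat (\(l : Nat). Nat) 1 (\(γ : Nat). \(b : Nat). succ b) 0))))))))) (vcons Nat 0 (succ (succ (succ ((\(t : Nat). t) 1)))) (vnil Nat))
  ~> vcons Nat 1 (succ (succ (succ (succ (succ (succ (succ (succ (elimNat (\(j : Nat). Nat) 1 (\(l : Nat). \(γ : Nat). succ γ) 0))))))))) (vcons Nat 0 (succ (succ (succ ((\(b : Nat). b) 1)))) (vnil Nat))
  ~> vcons Nat 1 9 (vcons Nat 0 (succ (succ (succ ((\(j : Nat). j) 1)))) (vnil Nat))
  ~> vcons Nat 1 9 (vcons Nat 0 4 (vnil Nat))
inferred type:
  Vec Nat 2


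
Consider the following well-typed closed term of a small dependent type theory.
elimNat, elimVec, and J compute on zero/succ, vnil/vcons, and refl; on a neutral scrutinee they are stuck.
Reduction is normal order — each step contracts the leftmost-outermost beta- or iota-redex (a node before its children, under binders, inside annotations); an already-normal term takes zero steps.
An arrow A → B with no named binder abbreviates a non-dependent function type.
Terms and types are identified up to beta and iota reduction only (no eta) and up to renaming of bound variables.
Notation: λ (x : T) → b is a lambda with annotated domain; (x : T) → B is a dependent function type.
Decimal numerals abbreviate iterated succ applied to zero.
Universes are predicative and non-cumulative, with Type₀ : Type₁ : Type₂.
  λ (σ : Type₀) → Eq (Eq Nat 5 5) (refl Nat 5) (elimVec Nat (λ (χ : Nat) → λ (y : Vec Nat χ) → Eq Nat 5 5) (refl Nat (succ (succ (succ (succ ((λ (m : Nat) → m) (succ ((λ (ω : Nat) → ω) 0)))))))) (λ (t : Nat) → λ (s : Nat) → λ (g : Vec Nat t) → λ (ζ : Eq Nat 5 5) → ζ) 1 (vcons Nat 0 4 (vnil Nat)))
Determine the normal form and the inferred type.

normal form:
  λ (σ : Type₀) → Eq (Eq Nat 5 5) (refl Nat 5) (refl Nat 5)
type:
  Type₀ → Type₀


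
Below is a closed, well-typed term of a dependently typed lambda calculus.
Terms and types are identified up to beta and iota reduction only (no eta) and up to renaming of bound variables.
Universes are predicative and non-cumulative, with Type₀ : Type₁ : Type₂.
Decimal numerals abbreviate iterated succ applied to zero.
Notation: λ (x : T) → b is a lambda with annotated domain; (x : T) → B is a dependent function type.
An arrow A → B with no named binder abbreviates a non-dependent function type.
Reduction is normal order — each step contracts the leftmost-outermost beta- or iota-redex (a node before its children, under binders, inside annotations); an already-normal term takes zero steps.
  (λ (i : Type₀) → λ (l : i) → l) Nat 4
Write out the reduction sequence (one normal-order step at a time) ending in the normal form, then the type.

normal-order reduction:
  (λ (i : Type₀) → λ (l : i) → l) Nat 4
  ~> (λ (i : Nat) → i) 4
  ~> 4
inferred type:
  Nat


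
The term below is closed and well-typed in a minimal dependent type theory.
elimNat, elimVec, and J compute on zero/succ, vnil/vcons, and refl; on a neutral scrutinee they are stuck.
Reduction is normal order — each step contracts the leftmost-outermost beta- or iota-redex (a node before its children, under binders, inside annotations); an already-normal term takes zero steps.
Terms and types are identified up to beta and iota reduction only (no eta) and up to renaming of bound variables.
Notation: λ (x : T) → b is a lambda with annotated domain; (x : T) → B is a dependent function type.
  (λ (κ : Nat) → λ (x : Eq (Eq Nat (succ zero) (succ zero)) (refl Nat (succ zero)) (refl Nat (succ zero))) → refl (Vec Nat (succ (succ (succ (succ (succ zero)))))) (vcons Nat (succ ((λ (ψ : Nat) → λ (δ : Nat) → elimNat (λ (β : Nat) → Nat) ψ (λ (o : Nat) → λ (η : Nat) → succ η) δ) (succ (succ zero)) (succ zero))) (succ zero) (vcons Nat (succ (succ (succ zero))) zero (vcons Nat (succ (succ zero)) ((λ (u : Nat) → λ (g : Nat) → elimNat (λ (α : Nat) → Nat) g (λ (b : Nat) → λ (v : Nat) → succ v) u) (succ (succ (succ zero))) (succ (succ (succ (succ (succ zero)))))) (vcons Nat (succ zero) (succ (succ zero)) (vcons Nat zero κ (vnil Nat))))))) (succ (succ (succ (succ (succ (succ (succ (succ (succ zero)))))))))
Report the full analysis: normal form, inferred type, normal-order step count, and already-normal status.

reduced normal form:
  λ (κ : Eq (Eq Nat (succ zero) (succ zero)) (refl Nat (succ zero)) (refl Nat (succ zero))) → refl (Vec Nat (succ (succ (succ (succ (succ zero)))))) (vcons Nat (succ (succ (succ (succ zero)))) (succ zero) (vcons Nat (succ (succ (succ zero))) zero (vcons Nat (succ (succ zero)) (succ (succ (succ (succ (succ (succ (succ (succ zero)))))))) (vcons Nat (succ zero) (succ (succ zero)) (vcons Nat zero (succ (succ (succ (succ (succ (succ (succ (succ (succ zero))))))))) (vnil Nat))))))
inferred type:
  (κ : Eq (Eq Nat (succ zero) (succ zero)) (refl Nat (succ zero)) (refl Nat (succ zero))) → Eq (Vec Nat (succ (succ (succ (succ (succ zero)))))) (vcons Nat (succ (succ (succ (succ zero)))) (succ zero) (vcons Nat (succ (succ (succ zero))) zero (vcons Nat (succ (succ zero)) (succ (succ (succ (succ (succ (succ (succ (succ zero)))))))) (vcons Nat (succ zero) (succ (succ zero)) (vcons Nat zero (succ (succ (succ (succ (succ (succ (succ (succ (succ zero))))))))) (vnil Nat)))))) (vcons Nat (succ (succ (succ (succ zero)))) (succ zero) (vcons Nat (succ (succ (succ zero))) zero (vcons Nat (succ (succ zero)) (succ (succ (succ (succ (succ (succ (succ (succ zero)))))))) (vcons Nat (succ zero) (succ (succ zero)) (vcons Nat zero (succ (succ (succ (succ (succ (succ (succ (succ (succ zero))))))))) (vnil Nat))))))
reduction steps (normal order): 19
term was already normal: no
first redex: a beta-redex


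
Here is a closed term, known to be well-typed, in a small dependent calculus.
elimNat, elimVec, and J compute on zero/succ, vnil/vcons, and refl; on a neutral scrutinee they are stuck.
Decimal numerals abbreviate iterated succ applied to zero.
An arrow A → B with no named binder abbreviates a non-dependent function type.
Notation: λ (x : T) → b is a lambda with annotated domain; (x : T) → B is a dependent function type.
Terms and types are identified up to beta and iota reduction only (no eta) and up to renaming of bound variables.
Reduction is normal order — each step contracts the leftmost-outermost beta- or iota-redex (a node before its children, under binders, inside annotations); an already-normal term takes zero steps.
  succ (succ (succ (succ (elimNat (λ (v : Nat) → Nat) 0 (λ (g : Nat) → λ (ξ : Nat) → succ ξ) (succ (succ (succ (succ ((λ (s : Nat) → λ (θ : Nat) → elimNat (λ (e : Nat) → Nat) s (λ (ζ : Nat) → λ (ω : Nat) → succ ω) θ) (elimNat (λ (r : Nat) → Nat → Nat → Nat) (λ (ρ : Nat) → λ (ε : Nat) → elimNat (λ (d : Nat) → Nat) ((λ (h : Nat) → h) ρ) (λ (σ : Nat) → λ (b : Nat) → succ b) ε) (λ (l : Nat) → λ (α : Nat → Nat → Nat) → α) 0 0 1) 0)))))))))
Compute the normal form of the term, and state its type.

normal form:
  9
type:
  Nat


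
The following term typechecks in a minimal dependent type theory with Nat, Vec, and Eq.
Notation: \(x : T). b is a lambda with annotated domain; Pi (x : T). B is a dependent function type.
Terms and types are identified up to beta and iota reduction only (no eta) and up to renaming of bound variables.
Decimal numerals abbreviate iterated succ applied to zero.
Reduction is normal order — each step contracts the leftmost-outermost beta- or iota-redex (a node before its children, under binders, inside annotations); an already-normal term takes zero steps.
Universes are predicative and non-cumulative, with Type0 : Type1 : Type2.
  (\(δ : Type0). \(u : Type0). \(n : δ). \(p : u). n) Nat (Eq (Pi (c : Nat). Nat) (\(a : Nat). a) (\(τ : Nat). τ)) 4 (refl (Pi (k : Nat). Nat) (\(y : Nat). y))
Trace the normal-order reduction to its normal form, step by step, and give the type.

normal-order reduction:
  (\(δ : Type0). \(u : Type0). \(n : δ). \(p : u). n) Nat (Eq (Pi (c : Nat). Nat) (\(a : Nat). a) (\(τ : Nat). τ)) 4 (refl (Pi (k : Nat). Nat) (\(y : Nat). y))
  ~> (\(δ : Type0). \(u : Nat). \(n : δ). u) (Eq (Pi (p : Nat). Nat) (\(c : Nat). c) (\(a : Nat). a)) 4 (refl (Pi (τ : Nat). Nat) (\(k : Nat). k))
  ~> (\(δ : Nat). \(u : Eq (Pi (n : Nat). Nat) (\(p : Nat). p) (\(c : Nat). c)). δ) 4 (refl (Pi (a : Nat). Nat) (\(τ : Nat). τ))
  ~> (\(δ : Eq (Pi (u : Nat). Nat) (\(n : Nat). n) (\(p : Nat). p)). 4) (refl (Pi (c : Nat). Nat) (\(a : Nat). a))
  ~> 4
type:
  Nat


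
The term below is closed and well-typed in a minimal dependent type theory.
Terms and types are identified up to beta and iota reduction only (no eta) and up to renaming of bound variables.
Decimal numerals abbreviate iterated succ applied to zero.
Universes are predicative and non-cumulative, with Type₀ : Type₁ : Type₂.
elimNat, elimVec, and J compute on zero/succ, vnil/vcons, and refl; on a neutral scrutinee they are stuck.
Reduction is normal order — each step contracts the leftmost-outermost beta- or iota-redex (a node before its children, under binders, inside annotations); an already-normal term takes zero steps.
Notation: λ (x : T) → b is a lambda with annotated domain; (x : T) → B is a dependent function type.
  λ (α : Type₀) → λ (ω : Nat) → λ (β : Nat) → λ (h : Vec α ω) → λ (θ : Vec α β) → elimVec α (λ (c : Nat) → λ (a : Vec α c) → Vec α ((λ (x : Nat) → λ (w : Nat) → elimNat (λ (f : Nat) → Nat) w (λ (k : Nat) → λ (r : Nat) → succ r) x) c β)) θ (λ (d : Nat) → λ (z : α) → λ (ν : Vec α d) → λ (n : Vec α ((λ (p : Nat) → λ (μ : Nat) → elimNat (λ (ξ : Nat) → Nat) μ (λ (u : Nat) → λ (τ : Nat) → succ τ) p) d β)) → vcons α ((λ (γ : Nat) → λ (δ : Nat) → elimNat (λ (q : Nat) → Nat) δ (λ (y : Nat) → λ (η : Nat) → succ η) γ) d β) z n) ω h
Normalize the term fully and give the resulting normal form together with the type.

reduced normal form:
  λ (α : Type₀) → λ (ω : Nat) → λ (β : Nat) → λ (h : Vec α ω) → λ (θ : Vec α β) → elimVec α (λ (c : Nat) → λ (a : Vec α c) → Vec α (elimNat (λ (x : Nat) → Nat) β (λ (w : Nat) → λ (f : Nat) → succ f) c)) θ (λ (k : Nat) → λ (r : α) → λ (d : Vec α k) → λ (z : Vec α (elimNat (λ (ν : Nat) → Nat) β (λ (n : Nat) → λ (p : Nat) → succ p) k)) → vcons α (elimNat (λ (μ : Nat) → Nat) β (λ (ξ : Nat) → λ (u : Nat) → succ u) k) r z) ω h
inferred type:
  (α : Type₀) → (ω : Nat) → (β : Nat) → (h : Vec α ω) → (θ : Vec α β) → Vec α (elimNat (λ (c : Nat) → Nat) β (λ (a : Nat) → λ (x : Nat) → succ x) ω)
observation: reduction starts at a beta-redex, and 6 normal-order steps reach the normal form.


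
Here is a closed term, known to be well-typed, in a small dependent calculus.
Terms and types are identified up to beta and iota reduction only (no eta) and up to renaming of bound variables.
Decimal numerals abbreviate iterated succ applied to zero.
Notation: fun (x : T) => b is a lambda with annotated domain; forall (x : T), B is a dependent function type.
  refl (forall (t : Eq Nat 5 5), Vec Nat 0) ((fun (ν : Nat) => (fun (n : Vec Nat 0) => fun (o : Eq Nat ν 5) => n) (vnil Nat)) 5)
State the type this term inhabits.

inferred type:
  Eq (forall (t : Eq Nat 5 5), Vec Nat 0) (fun (ν : Eq Nat 5 5) => vnil Nat) (fun (n : Eq Nat 5 5) => vnil Nat)


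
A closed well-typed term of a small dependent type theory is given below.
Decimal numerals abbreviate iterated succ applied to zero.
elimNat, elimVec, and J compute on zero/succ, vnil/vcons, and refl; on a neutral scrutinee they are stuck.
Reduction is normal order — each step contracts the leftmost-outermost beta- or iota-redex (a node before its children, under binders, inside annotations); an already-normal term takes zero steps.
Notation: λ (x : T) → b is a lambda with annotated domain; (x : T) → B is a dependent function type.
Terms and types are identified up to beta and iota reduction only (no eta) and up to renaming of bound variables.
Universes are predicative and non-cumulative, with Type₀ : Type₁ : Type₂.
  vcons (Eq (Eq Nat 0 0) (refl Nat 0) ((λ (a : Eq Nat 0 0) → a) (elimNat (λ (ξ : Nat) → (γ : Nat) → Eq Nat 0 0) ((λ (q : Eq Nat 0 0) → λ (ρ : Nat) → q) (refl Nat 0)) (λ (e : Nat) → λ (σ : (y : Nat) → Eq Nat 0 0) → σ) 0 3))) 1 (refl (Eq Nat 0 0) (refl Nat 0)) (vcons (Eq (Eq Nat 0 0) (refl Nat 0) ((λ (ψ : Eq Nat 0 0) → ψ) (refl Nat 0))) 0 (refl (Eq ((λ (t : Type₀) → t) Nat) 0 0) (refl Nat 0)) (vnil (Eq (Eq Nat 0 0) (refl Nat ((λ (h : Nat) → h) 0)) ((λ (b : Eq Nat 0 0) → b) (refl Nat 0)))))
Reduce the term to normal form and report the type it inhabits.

resulting normal form:
  vcons (Eq (Eq Nat 0 0) (refl Nat 0) (refl Nat 0)) 1 (refl (Eq Nat 0 0) (refl Nat 0)) (vcons (Eq (Eq Nat 0 0) (refl Nat 0) (refl Nat 0)) 0 (refl (Eq Nat 0 0) (refl Nat 0)) (vnil (Eq (Eq Nat 0 0) (refl Nat 0) (refl Nat 0))))
type:
  Vec (Eq (Eq Nat 0 0) (refl Nat 0) (refl Nat 0)) 2
observation: contracting a beta-redex first, the term normalizes in 8 steps.


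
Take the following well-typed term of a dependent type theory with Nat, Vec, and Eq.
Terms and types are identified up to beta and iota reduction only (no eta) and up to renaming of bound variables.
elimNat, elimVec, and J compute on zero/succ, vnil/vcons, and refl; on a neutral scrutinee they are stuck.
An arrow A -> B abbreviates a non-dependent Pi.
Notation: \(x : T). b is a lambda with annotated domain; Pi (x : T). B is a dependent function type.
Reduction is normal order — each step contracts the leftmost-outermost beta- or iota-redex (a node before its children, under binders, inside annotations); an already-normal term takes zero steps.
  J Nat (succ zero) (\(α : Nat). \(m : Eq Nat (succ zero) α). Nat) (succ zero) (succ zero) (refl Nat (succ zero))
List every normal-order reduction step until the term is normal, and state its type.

normal-order reduction:
  J Nat (succ zero) (\(α : Nat). \(m : Eq Nat (succ zero) α). Nat) (succ zero) (succ zero) (refl Nat (succ zero))
  ~> succ zero
type:
  Nat


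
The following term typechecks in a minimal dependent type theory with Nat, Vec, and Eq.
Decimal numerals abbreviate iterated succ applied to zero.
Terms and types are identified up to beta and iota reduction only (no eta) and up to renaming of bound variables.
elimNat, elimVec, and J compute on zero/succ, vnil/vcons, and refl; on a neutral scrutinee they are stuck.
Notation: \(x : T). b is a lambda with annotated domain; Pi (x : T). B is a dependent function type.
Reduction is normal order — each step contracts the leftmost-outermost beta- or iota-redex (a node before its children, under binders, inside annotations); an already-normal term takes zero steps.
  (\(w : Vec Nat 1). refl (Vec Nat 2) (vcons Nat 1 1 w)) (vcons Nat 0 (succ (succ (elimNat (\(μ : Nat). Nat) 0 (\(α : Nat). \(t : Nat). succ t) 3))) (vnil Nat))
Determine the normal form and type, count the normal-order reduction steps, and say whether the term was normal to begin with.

resulting normal form:
  refl (Vec Nat 2) (vcons Nat 1 1 (vcons Nat 0 5 (vnil Nat)))
type:
  Eq (Vec Nat 2) (vcons Nat 1 1 (vcons Nat 0 5 (vnil Nat))) (vcons Nat 1 1 (vcons Nat 0 5 (vnil Nat)))
steps to reach normal form (normal order): 11
term was already normal: no
first redex: a beta-redex


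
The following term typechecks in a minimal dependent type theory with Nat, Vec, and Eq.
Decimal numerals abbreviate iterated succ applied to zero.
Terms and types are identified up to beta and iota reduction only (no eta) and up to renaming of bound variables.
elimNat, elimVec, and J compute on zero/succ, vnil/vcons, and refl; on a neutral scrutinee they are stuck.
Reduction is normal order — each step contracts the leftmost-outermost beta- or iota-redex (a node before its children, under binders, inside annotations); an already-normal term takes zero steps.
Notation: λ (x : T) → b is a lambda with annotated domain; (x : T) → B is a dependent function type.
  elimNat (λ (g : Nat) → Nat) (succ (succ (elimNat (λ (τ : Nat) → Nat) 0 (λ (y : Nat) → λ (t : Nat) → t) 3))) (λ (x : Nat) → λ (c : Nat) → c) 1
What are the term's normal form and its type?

reduced normal form:
  2
inferred type:
  Nat
observation: 14 normal-order steps normalize the term, beginning with an elimNat iota-redex.


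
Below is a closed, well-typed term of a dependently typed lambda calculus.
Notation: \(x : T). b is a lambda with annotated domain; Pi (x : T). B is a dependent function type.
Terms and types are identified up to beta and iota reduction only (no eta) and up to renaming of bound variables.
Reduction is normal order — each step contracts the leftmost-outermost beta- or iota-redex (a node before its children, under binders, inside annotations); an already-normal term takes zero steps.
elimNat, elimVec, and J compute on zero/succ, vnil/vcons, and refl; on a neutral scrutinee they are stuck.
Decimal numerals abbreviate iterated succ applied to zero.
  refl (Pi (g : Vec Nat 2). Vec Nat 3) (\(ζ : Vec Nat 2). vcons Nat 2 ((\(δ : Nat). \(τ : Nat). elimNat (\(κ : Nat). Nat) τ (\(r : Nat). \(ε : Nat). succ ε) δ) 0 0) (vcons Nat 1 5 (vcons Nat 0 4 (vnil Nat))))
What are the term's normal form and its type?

resulting normal form:
  refl (Pi (g : Vec Nat 2). Vec Nat 3) (\(ζ : Vec Nat 2). vcons Nat 2 0 (vcons Nat 1 5 (vcons Nat 0 4 (vnil Nat))))
inferred type:
  Eq (Pi (g : Vec Nat 2). Vec Nat 3) (\(ζ : Vec Nat 2). vcons Nat 2 0 (vcons Nat 1 5 (vcons Nat 0 4 (vnil Nat)))) (\(δ : Vec Nat 2). vcons Nat 2 0 (vcons Nat 1 5 (vcons Nat 0 4 (vnil Nat))))
observation: 3 normal-order steps normalize the term, beginning with a beta-redex.


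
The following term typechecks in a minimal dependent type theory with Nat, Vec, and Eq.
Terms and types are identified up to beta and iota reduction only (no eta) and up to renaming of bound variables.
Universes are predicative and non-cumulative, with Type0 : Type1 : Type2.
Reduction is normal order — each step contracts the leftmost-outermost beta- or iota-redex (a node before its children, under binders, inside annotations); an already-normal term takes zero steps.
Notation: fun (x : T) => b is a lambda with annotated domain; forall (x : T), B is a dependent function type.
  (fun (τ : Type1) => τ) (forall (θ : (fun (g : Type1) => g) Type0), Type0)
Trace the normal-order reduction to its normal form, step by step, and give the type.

reduction (normal order):
  (fun (τ : Type1) => τ) (forall (θ : (fun (g : Type1) => g) Type0), Type0)
  ~> forall (τ : (fun (θ : Type1) => θ) Type0), Type0
  ~> forall (τ : Type0), Type0
the term's type:
  Type1


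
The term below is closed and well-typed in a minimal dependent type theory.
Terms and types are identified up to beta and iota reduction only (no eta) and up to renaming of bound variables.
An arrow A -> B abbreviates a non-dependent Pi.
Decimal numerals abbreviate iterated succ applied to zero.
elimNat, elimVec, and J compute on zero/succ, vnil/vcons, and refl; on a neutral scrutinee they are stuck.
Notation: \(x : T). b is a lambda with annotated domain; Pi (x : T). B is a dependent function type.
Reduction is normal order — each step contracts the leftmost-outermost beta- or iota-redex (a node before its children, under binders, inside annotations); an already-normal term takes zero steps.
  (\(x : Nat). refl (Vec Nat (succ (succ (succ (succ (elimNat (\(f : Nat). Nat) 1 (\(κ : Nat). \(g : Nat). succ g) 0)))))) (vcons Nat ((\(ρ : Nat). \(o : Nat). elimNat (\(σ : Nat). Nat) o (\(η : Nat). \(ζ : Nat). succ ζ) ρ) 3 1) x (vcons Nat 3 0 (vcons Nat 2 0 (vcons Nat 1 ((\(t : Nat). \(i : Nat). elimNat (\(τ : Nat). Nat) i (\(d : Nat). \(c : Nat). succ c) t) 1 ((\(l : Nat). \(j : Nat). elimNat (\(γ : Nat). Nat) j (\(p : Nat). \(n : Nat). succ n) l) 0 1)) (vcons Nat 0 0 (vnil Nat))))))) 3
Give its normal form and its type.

reduced normal form:
  refl (Vec Nat 5) (vcons Nat 4 3 (vcons Nat 3 0 (vcons Nat 2 0 (vcons Nat 1 2 (vcons Nat 0 0 (vnil Nat))))))
inferred type:
  Eq (Vec Nat 5) (vcons Nat 4 3 (vcons Nat 3 0 (vcons Nat 2 0 (vcons Nat 1 2 (vcons Nat 0 0 (vnil Nat)))))) (vcons Nat 4 3 (vcons Nat 3 0 (vcons Nat 2 0 (vcons Nat 1 2 (vcons Nat 0 0 (vnil Nat))))))


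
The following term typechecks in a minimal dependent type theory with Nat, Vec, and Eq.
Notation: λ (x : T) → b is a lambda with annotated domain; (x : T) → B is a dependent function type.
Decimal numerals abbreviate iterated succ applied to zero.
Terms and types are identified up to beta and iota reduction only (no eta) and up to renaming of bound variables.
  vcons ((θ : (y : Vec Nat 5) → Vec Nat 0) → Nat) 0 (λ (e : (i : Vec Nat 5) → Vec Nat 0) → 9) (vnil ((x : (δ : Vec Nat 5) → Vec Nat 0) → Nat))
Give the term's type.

the term's type:
  Vec ((θ : (y : Vec Nat 5) → Vec Nat 0) → Nat) 1


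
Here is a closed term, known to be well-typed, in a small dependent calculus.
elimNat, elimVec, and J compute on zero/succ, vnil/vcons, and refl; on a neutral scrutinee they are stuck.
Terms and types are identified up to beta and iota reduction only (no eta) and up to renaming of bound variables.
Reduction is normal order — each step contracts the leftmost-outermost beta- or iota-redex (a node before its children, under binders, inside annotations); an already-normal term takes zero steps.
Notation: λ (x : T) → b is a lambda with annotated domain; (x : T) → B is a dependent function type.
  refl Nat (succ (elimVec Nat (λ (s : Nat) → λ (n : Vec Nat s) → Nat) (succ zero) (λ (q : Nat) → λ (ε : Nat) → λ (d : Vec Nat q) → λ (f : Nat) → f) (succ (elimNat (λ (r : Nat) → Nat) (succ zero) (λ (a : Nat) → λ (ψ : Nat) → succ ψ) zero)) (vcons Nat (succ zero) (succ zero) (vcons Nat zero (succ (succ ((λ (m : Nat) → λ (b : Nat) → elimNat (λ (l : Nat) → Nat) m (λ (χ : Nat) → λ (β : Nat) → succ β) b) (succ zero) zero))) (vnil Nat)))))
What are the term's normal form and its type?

normal form:
  refl Nat (succ (succ zero))
type:
  Eq Nat (succ (succ zero)) (succ (succ zero))
observation: 11 normal-order steps normalize the term, beginning with an elimVec iota-redex.


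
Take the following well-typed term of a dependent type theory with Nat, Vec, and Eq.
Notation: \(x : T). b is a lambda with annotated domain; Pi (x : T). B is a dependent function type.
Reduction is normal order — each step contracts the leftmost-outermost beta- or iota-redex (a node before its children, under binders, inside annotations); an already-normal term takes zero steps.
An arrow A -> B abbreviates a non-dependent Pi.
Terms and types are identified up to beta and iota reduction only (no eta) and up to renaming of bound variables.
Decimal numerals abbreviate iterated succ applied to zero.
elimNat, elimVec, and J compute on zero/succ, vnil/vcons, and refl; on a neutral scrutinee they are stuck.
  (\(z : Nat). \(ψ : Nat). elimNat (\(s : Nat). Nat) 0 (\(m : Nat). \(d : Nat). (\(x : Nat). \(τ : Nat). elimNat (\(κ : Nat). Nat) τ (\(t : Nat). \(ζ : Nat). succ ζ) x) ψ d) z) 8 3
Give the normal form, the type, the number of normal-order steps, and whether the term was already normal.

reduced normal form:
  24
inferred type:
  Nat
reduction steps (normal order): 123
started in normal form: no
first redex: a beta-redex


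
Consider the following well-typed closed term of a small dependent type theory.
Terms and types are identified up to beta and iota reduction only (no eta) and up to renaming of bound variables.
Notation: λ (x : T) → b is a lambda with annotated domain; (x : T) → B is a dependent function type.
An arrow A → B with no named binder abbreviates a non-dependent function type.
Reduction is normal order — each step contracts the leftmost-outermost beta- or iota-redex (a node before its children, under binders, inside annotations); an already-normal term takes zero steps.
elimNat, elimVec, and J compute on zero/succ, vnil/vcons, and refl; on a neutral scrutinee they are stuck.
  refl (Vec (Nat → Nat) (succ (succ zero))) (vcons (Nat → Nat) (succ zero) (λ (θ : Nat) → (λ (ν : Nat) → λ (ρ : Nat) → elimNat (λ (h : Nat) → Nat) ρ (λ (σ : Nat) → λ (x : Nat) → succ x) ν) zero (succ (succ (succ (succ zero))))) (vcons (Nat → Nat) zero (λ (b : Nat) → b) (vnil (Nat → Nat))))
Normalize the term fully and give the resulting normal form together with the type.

normal form:
  refl (Vec (Nat → Nat) (succ (succ zero))) (vcons (Nat → Nat) (succ zero) (λ (θ : Nat) → succ (succ (succ (succ zero)))) (vcons (Nat → Nat) zero (λ (ν : Nat) → ν) (vnil (Nat → Nat))))
the term's type:
  Eq (Vec (Nat → Nat) (succ (succ zero))) (vcons (Nat → Nat) (succ zero) (λ (θ : Nat) → succ (succ (succ (succ zero)))) (vcons (Nat → Nat) zero (λ (ν : Nat) → ν) (vnil (Nat → Nat)))) (vcons (Nat → Nat) (succ zero) (λ (ρ : Nat) → succ (succ (succ (succ zero)))) (vcons (Nat → Nat) zero (λ (h : Nat) → h) (vnil (Nat → Nat))))
observation: contracting a beta-redex first, the term normalizes in 3 steps.


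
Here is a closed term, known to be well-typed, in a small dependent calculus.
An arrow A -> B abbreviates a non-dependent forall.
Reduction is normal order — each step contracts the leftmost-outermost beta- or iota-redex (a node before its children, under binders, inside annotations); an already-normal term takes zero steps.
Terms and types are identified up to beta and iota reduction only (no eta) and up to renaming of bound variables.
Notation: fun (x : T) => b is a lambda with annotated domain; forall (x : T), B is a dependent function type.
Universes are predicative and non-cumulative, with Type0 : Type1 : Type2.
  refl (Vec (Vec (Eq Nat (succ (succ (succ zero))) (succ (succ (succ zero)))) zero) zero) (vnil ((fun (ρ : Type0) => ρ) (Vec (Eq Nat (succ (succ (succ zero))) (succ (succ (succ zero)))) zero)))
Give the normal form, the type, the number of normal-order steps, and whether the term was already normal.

reduced normal form:
  refl (Vec (Vec (Eq Nat (succ (succ (succ zero))) (succ (succ (succ zero)))) zero) zero) (vnil (Vec (Eq Nat (succ (succ (succ zero))) (succ (succ (succ zero)))) zero))
type:
  Eq (Vec (Vec (Eq Nat (succ (succ (succ zero))) (succ (succ (succ zero)))) zero) zero) (vnil (Vec (Eq Nat (succ (succ (succ zero))) (succ (succ (succ zero)))) zero)) (vnil (Vec (Eq Nat (succ (succ (succ zero))) (succ (succ (succ zero)))) zero))
steps to reach normal form (normal order): 1
already normal: no
first redex: a beta-redex


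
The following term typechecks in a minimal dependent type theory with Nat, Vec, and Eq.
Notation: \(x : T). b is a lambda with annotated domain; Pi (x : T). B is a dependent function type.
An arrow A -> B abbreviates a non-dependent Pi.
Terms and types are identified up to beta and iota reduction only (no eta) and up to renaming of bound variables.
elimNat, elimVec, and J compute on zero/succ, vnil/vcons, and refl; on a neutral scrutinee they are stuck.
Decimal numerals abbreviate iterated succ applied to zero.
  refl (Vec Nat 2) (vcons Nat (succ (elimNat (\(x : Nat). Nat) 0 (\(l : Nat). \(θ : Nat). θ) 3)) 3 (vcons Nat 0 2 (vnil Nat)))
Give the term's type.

inferred type:
  Eq (Vec Nat 2) (vcons Nat 1 3 (vcons Nat 0 2 (vnil Nat))) (vcons Nat 1 3 (vcons Nat 0 2 (vnil Nat)))


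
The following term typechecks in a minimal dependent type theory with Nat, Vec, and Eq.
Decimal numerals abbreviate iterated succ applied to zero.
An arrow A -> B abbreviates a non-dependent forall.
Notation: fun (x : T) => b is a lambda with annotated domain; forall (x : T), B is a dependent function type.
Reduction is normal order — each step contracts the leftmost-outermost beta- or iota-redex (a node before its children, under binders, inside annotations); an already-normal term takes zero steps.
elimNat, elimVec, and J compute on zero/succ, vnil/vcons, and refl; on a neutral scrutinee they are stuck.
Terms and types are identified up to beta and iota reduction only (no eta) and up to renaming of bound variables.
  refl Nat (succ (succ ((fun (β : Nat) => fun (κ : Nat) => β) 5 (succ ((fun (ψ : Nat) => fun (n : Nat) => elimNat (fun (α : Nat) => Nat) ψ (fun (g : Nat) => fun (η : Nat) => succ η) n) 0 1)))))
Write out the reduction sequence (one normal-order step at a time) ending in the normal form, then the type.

reduction (normal order):
  refl Nat (succ (succ ((fun (β : Nat) => fun (κ : Nat) => β) 5 (succ ((fun (ψ : Nat) => fun (n : Nat) => elimNat (fun (α : Nat) => Nat) ψ (fun (g : Nat) => fun (η : Nat) => succ η) n) 0 1)))))
  ~> refl Nat (succ (succ ((fun (β : Nat) => 5) (succ ((fun (κ : Nat) => fun (ψ : Nat) => elimNat (fun (n : Nat) => Nat) κ (fun (α : Nat) => fun (g : Nat) => succ g) ψ) 0 1)))))
  ~> refl Nat 7
type:
  Eq Nat 7 7


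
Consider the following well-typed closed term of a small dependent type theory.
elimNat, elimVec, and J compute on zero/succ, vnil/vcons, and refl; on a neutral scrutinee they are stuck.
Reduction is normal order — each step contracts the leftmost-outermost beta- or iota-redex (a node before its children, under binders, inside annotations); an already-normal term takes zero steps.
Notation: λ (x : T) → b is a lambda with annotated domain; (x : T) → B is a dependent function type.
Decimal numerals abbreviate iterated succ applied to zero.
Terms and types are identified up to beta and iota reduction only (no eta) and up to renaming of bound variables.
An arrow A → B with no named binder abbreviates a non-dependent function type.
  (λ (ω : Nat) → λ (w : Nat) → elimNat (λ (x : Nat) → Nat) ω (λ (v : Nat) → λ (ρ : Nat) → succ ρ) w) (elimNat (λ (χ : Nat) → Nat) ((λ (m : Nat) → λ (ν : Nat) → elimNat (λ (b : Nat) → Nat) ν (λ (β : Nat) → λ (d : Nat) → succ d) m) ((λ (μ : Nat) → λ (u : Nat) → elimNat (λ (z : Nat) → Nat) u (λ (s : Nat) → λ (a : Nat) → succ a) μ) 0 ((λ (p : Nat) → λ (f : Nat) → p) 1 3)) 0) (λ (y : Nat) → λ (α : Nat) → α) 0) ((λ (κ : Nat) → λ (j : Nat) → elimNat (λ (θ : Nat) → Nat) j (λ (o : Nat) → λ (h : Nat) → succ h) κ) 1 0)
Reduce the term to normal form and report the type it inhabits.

normal form:
  2
the term's type:
  Nat


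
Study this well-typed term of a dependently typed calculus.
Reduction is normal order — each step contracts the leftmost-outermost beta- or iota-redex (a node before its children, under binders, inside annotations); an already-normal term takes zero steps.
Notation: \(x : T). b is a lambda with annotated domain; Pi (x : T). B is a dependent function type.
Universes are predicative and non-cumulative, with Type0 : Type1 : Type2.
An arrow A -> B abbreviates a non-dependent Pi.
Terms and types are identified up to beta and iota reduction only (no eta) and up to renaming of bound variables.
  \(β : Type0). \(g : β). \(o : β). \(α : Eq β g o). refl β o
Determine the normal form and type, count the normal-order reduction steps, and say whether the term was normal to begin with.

normal form:
  \(β : Type0). \(g : β). \(o : β). \(α : Eq β g o). refl β o
inferred type:
  Pi (β : Type0). Pi (g : β). Pi (o : β). Eq β g o -> Eq β o o
reduction steps (normal order): 0
term was already normal: yes


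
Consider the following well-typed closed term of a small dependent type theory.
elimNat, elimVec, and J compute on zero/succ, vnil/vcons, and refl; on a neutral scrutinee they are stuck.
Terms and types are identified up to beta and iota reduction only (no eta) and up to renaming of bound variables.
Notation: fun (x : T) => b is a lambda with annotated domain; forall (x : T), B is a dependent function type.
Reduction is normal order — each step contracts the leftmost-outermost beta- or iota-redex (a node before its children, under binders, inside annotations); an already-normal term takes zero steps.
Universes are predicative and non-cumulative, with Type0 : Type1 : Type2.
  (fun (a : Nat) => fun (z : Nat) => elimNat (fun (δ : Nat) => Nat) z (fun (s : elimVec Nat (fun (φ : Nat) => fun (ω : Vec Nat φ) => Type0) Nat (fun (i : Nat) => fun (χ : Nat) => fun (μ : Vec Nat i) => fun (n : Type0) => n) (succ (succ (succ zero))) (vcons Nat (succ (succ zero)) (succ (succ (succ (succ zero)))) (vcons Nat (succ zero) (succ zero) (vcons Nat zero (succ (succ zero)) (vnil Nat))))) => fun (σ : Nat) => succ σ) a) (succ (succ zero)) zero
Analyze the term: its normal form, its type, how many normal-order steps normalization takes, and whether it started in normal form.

reduced normal form:
  succ (succ zero)
type:
  Nat
reduction steps (normal order): 9
term was already normal: no
first contracted redex: a beta-redex
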